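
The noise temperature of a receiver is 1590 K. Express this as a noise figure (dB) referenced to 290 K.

F = 1 + T_e/T₀ = 1 + 1590/290 = 6.48276
NF = 10 log₁₀(6.48276) = 8.12 dB

8.12 dB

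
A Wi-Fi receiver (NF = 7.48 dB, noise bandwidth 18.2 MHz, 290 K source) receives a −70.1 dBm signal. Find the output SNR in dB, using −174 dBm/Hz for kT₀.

Noise floor: N = −174 + 10 log₁₀(B) + NF
10 log₁₀(1.82×10⁷) = 72.6 dB
N = −174 + 72.6 + 7.48 = −93.92 dBm
SNR = P_sig − N = −70.1 − (−93.92) = 23.82 dB → 23.8 dB

23.8 dB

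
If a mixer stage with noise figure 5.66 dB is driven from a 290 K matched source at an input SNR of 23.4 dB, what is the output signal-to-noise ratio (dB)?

17.74 dB

By definition F = SNR_in/SNR_out, so in dB: SNR_out = SNR_in − NF
SNR_out = 23.4 − 5.66 = 17.74 dB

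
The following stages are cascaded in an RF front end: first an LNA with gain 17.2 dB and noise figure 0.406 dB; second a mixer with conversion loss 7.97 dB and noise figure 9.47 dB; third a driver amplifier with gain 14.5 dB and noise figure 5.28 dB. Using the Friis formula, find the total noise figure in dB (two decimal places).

1.85 dB

Convert to linear (a loss of L dB is a gain of −L dB): F_i = 10^(NF_i/10), G_i = 10^(G_i,dB/10)
  Stage 1: F_1 = 10^(0.406/10) = 1.098, G_1 = 10^(17.2/10) = 52.48
  Stage 2: F_2 = 10^(9.47/10) = 8.851, G_2 = 10^(−7.97/10) = 0.1596
  Stage 3: F_3 = 10^(5.28/10) = 3.373, G_3 = 10^(14.5/10) = 28.18
Friis cascade:
  F = 1.098 + (8.851 − 1)/52.48 + (3.373 − 1)/8.375 = 1.531
NF = 10 log₁₀(1.531) = 1.85 dB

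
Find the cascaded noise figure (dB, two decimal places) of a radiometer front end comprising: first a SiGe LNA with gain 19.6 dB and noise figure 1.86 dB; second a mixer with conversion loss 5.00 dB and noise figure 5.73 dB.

Convert to linear (a loss of L dB is a gain of −L dB): F_i = 10^(NF_i/10), G_i = 10^(G_i,dB/10)
  Stage 1: F_1 = 10^(1.86/10) = 1.535, G_1 = 10^(19.6/10) = 91.20
  Stage 2: F_2 = 10^(5.73/10) = 3.741, G_2 = 10^(−5.00/10) = 0.3162
Friis cascade:
  F = 1.535 + (3.741 − 1)/91.20 = 1.565
NF = 10 log₁₀(1.565) = 1.94 dB

1.94 dB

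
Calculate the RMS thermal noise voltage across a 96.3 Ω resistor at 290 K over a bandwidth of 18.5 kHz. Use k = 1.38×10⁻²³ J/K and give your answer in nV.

V_n = √(4kTRB)
4kTRB = 4 × 1.38×10⁻²³ × 290 × 9.63×10¹ × 1.85×10⁴ = 2.85×10⁻¹⁴ V²
V_n = √(2.85×10⁻¹⁴) = 1.69×10⁻⁷ V = 169 nV

169 nV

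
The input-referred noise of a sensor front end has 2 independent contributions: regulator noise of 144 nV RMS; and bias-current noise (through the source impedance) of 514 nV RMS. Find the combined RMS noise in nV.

Uncorrelated sources add in power (mean-square): V_tot = √(ΣV_i²)
V_tot = √[(1.44×10⁻⁷)² + (5.14×10⁻⁷)²] = 5.34×10⁻⁷ V = 534 nV

534 nV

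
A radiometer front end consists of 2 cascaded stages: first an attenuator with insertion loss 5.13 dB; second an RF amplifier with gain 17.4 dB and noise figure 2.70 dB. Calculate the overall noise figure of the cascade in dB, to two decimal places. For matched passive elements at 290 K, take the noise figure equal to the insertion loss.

7.83 dB

Convert to linear (a loss of L dB is a gain of −L dB): F_i = 10^(NF_i/10), G_i = 10^(G_i,dB/10)
  Stage 1: F_1 = 10^(5.13/10) = 3.258, G_1 = 10^(−5.13/10) = 0.3069
  Stage 2: F_2 = 10^(2.70/10) = 1.862, G_2 = 10^(17.4/10) = 54.95
Friis cascade:
  F = 3.258 + (1.862 − 1)/0.3069 = 6.067
NF = 10 log₁₀(6.067) = 7.83 dB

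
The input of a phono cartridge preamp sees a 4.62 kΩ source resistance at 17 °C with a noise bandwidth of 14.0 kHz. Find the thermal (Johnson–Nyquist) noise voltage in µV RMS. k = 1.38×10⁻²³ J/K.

1.02 µV

T = 17 °C + 273.15 = 290.15 K
V_n = √(4kTRB)
4kTRB = 4 × 1.38×10⁻²³ × 290.15 × 4.62×10³ × 1.40×10⁴ = 1.04×10⁻¹² V²
V_n = √(1.04×10⁻¹²) = 1.02×10⁻⁶ V = 1.02 µV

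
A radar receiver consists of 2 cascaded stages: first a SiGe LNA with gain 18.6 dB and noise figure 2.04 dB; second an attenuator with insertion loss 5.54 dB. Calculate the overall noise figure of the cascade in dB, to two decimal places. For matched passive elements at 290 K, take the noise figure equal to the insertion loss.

2.14 dB

Convert to linear (a loss of L dB is a gain of −L dB): F_i = 10^(NF_i/10), G_i = 10^(G_i,dB/10)
  Stage 1: F_1 = 10^(2.04/10) = 1.600, G_1 = 10^(18.6/10) = 72.44
  Stage 2: F_2 = 10^(5.54/10) = 3.581, G_2 = 10^(−5.54/10) = 0.2793
Friis cascade:
  F = 1.600 + (3.581 − 1)/72.44 = 1.635
NF = 10 log₁₀(1.635) = 2.14 dB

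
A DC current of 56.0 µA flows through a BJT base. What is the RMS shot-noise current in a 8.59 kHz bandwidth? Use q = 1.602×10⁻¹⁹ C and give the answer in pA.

I_n = √(2qI·B)
2qI·B = 2 × 1.602×10⁻¹⁹ × 5.60×10⁻⁵ × 8.59×10³ = 1.54×10⁻¹⁹ A²
I_n = √(1.54×10⁻¹⁹) = 3.93×10⁻¹⁰ A = 393 pA

393 pA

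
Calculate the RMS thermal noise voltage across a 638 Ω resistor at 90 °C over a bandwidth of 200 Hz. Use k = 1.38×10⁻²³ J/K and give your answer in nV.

T = 90 °C + 273.15 = 363.15 K
V_n = √(4kTRB)
4kTRB = 4 × 1.38×10⁻²³ × 363.15 × 6.38×10² × 2.00×10² = 2.56×10⁻¹⁵ V²
V_n = √(2.56×10⁻¹⁵) = 5.06×10⁻⁸ V = 50.6 nV

50.6 nV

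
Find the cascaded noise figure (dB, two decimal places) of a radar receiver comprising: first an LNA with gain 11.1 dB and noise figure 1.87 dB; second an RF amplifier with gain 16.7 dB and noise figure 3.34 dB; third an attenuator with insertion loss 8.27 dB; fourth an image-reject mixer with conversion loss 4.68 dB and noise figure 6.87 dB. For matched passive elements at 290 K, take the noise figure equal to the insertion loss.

2.25 dB

Convert to linear (a loss of L dB is a gain of −L dB): F_i = 10^(NF_i/10), G_i = 10^(G_i,dB/10)
  Stage 1: F_1 = 10^(1.87/10) = 1.538, G_1 = 10^(11.1/10) = 12.88
  Stage 2: F_2 = 10^(3.34/10) = 2.158, G_2 = 10^(16.7/10) = 46.77
  Stage 3: F_3 = 10^(8.27/10) = 6.714, G_3 = 10^(−8.27/10) = 0.1489
  Stage 4: F_4 = 10^(6.87/10) = 4.864, G_4 = 10^(−4.68/10) = 0.3404
Friis cascade:
  F = 1.538 + (2.158 − 1)/12.88 + (6.714 − 1)/602.6 + (4.864 − 1)/89.74 = 1.681
NF = 10 log₁₀(1.681) = 2.25 dB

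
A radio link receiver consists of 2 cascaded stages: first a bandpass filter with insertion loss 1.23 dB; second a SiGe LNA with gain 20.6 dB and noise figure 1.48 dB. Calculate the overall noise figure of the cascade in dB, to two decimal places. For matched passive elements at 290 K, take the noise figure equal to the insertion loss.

2.71 dB

Convert to linear (a loss of L dB is a gain of −L dB): F_i = 10^(NF_i/10), G_i = 10^(G_i,dB/10)
  Stage 1: F_1 = 10^(1.23/10) = 1.327, G_1 = 10^(−1.23/10) = 0.7534
  Stage 2: F_2 = 10^(1.48/10) = 1.406, G_2 = 10^(20.6/10) = 114.8
Friis cascade:
  F = 1.327 + (1.406 − 1)/0.7534 = 1.866
NF = 10 log₁₀(1.866) = 2.71 dB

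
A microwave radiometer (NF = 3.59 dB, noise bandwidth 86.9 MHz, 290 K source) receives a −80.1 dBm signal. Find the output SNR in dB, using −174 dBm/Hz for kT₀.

Noise floor: N = −174 + 10 log₁₀(B) + NF
10 log₁₀(8.69×10⁷) = 79.39 dB
N = −174 + 79.39 + 3.59 = −91.02 dBm
SNR = P_sig − N = −80.1 − (−91.02) = 10.92 dB → 10.9 dB

10.9 dB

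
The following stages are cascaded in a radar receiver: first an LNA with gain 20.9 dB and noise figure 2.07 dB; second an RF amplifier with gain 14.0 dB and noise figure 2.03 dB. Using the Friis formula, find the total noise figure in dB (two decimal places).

2.08 dB

Convert to linear (a loss of L dB is a gain of −L dB): F_i = 10^(NF_i/10), G_i = 10^(G_i,dB/10)
  Stage 1: F_1 = 10^(2.07/10) = 1.611, G_1 = 10^(20.9/10) = 123.0
  Stage 2: F_2 = 10^(2.03/10) = 1.596, G_2 = 10^(14.0/10) = 25.12
Friis cascade:
  F = 1.611 + (1.596 − 1)/123.0 = 1.615
NF = 10 log₁₀(1.615) = 2.08 dB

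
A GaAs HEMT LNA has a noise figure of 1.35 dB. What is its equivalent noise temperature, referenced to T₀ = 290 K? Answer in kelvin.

106 K

F = 10^(1.35/10) = 1.36458
T_e = (F − 1)·T₀ = (1.36458 − 1) × 290 = 106 K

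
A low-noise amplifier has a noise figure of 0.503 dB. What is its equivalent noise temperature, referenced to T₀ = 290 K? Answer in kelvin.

35.6 K

F = 10^(0.503/10) = 1.12279
T_e = (F − 1)·T₀ = (1.12279 − 1) × 290 = 35.6 K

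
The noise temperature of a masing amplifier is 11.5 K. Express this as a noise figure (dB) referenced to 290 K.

0.169 dB

F = 1 + T_e/T₀ = 1 + 11.5/290 = 1.03966
NF = 10 log₁₀(1.03966) = 0.169 dB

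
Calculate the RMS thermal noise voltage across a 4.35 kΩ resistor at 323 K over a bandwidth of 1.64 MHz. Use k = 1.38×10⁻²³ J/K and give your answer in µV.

11.3 µV

V_n = √(4kTRB)
4kTRB = 4 × 1.38×10⁻²³ × 323 × 4.35×10³ × 1.64×10⁶ = 1.27×10⁻¹⁰ V²
V_n = √(1.27×10⁻¹⁰) = 1.13×10⁻⁵ V = 11.3 µV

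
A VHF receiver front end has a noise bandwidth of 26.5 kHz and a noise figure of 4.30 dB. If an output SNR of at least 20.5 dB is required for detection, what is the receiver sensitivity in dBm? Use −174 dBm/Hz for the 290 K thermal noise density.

Sensitivity = −174 + 10 log₁₀(B) + NF + SNR_min
= −174 + 44.23 + 4.30 + 20.5
= −104.97 dBm → −105.0 dBm

−105.0 dBm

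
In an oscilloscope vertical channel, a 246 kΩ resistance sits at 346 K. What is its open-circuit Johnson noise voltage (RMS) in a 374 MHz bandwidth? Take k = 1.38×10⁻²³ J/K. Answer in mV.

V_n = √(4kTRB)
4kTRB = 4 × 1.38×10⁻²³ × 346 × 2.46×10⁵ × 3.74×10⁸ = 1.76×10⁻⁶ V²
V_n = √(1.76×10⁻⁶) = 1.33×10⁻³ V = 1.33 mV

1.33 mV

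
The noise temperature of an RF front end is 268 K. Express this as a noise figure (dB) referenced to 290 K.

F = 1 + T_e/T₀ = 1 + 268/290 = 1.92414
NF = 10 log₁₀(1.92414) = 2.84 dB

2.84 dB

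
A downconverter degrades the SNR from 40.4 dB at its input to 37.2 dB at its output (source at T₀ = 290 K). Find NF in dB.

3.2 dB

NF (dB) = SNR_in(dB) − SNR_out(dB) when the source is at T₀
NF = 40.4 − 37.2 = 3.2 dB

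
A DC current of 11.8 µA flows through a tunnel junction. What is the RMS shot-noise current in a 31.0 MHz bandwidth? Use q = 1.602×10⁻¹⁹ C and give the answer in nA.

10.8 nA

I_n = √(2qI·B)
2qI·B = 2 × 1.602×10⁻¹⁹ × 1.18×10⁻⁵ × 3.10×10⁷ = 1.17×10⁻¹⁶ A²
I_n = √(1.17×10⁻¹⁶) = 1.08×10⁻⁸ A = 10.8 nA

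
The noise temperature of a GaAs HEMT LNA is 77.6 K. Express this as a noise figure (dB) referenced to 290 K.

1.03 dB

F = 1 + T_e/T₀ = 1 + 77.6/290 = 1.26759
NF = 10 log₁₀(1.26759) = 1.03 dB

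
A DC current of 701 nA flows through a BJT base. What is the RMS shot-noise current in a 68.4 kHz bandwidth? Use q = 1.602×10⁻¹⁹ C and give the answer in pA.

I_n = √(2qI·B)
2qI·B = 2 × 1.602×10⁻¹⁹ × 7.01×10⁻⁷ × 6.84×10⁴ = 1.54×10⁻²⁰ A²
I_n = √(1.54×10⁻²⁰) = 1.24×10⁻¹⁰ A = 124 pA

124 pA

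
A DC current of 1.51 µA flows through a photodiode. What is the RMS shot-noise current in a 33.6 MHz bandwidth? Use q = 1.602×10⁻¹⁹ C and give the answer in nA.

I_n = √(2qI·B)
2qI·B = 2 × 1.602×10⁻¹⁹ × 1.51×10⁻⁶ × 3.36×10⁷ = 1.63×10⁻¹⁷ A²
I_n = √(1.63×10⁻¹⁷) = 4.03×10⁻⁹ A = 4.03 nA

4.03 nA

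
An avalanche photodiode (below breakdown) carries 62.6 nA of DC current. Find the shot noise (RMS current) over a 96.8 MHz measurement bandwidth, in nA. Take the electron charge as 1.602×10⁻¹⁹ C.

I_n = √(2qI·B)
2qI·B = 2 × 1.602×10⁻¹⁹ × 6.26×10⁻⁸ × 9.68×10⁷ = 1.94×10⁻¹⁸ A²
I_n = √(1.94×10⁻¹⁸) = 1.39×10⁻⁹ A = 1.39 nA

1.39 nA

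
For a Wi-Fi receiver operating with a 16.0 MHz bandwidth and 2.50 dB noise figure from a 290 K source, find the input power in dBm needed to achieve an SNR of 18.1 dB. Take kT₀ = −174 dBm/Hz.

−81.4 dBm

Sensitivity = −174 + 10 log₁₀(B) + NF + SNR_min
= −174 + 72.04 + 2.50 + 18.1
= −81.36 dBm → −81.4 dBm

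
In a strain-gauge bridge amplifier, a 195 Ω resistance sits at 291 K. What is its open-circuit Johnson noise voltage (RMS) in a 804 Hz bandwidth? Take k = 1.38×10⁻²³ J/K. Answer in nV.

50.2 nV

V_n = √(4kTRB)
4kTRB = 4 × 1.38×10⁻²³ × 291 × 1.95×10² × 8.04×10² = 2.52×10⁻¹⁵ V²
V_n = √(2.52×10⁻¹⁵) = 5.02×10⁻⁸ V = 50.2 nV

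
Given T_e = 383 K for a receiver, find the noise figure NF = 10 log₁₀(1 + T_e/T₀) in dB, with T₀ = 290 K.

3.66 dB

F = 1 + T_e/T₀ = 1 + 383/290 = 2.32069
NF = 10 log₁₀(2.32069) = 3.66 dB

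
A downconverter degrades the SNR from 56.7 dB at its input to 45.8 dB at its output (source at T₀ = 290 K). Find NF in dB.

NF (dB) = SNR_in(dB) − SNR_out(dB) when the source is at T₀
NF = 56.7 − 45.8 = 10.9 dB

10.9 dB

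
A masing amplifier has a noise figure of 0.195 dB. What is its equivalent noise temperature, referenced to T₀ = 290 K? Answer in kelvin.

13.3 K

F = 10^(0.195/10) = 1.04592
T_e = (F − 1)·T₀ = (1.04592 − 1) × 290 = 13.3 K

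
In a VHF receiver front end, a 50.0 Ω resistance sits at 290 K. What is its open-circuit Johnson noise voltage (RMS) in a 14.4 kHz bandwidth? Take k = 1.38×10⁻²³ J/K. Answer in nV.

107 nV

V_n = √(4kTRB)
4kTRB = 4 × 1.38×10⁻²³ × 290 × 5.00×10¹ × 1.44×10⁴ = 1.15×10⁻¹⁴ V²
V_n = √(1.15×10⁻¹⁴) = 1.07×10⁻⁷ V = 107 nV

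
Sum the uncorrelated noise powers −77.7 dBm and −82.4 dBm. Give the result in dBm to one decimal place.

Convert to linear, add, convert back:
P₁ = 1.70×10⁻¹¹ W, P₂ = 5.75×10⁻¹² W
P_tot = 2.27×10⁻¹¹ W → 10 log₁₀(P_tot / 10⁻³) = −76.4 dBm

−76.4 dBm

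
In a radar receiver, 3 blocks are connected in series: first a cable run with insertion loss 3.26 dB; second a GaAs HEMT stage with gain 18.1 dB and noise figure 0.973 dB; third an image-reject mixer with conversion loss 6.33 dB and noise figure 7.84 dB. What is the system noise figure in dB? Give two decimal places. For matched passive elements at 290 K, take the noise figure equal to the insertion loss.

4.50 dB

Convert to linear (a loss of L dB is a gain of −L dB): F_i = 10^(NF_i/10), G_i = 10^(G_i,dB/10)
  Stage 1: F_1 = 10^(3.26/10) = 2.118, G_1 = 10^(−3.26/10) = 0.4721
  Stage 2: F_2 = 10^(0.973/10) = 1.251, G_2 = 10^(18.1/10) = 64.57
  Stage 3: F_3 = 10^(7.84/10) = 6.081, G_3 = 10^(−6.33/10) = 0.2328
Friis cascade:
  F = 2.118 + (1.251 − 1)/0.4721 + (6.081 − 1)/30.48 = 2.817
NF = 10 log₁₀(2.817) = 4.50 dB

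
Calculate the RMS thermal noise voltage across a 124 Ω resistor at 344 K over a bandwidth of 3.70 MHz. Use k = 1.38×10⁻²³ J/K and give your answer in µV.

V_n = √(4kTRB)
4kTRB = 4 × 1.38×10⁻²³ × 344 × 1.24×10² × 3.70×10⁶ = 8.71×10⁻¹² V²
V_n = √(8.71×10⁻¹²) = 2.95×10⁻⁶ V = 2.95 µV

2.95 µV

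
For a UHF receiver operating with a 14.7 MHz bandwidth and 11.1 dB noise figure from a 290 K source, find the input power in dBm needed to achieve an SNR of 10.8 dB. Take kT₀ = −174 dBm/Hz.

−80.4 dBm

Sensitivity = −174 + 10 log₁₀(B) + NF + SNR_min
= −174 + 71.67 + 11.1 + 10.8
= −80.43 dBm → −80.4 dBm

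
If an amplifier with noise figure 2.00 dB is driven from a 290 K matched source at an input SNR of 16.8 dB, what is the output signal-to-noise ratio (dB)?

14.80 dB

By definition F = SNR_in/SNR_out, so in dB: SNR_out = SNR_in − NF
SNR_out = 16.8 − 2.00 = 14.80 dB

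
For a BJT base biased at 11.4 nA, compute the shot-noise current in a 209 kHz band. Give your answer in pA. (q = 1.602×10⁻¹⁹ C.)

I_n = √(2qI·B)
2qI·B = 2 × 1.602×10⁻¹⁹ × 1.14×10⁻⁸ × 2.09×10⁵ = 7.63×10⁻²² A²
I_n = √(7.63×10⁻²²) = 2.76×10⁻¹¹ A = 27.6 pA

27.6 pA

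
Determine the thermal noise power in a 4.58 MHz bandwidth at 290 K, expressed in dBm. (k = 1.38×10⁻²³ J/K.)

P_n = kTB = 1.38×10⁻²³ × 290 × 4.58×10⁶ = 1.83×10⁻¹⁴ W
In dBm: 10 log₁₀(1.83×10⁻¹⁴ / 10⁻³) = −107.4 dBm

−107.4 dBm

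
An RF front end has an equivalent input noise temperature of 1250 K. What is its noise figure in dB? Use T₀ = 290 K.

F = 1 + T_e/T₀ = 1 + 1250/290 = 5.31034
NF = 10 log₁₀(5.31034) = 7.25 dB

7.25 dB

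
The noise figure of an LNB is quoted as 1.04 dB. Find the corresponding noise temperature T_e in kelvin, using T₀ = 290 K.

F = 10^(1.04/10) = 1.27057
T_e = (F − 1)·T₀ = (1.27057 − 1) × 290 = 78.5 K

78.5 K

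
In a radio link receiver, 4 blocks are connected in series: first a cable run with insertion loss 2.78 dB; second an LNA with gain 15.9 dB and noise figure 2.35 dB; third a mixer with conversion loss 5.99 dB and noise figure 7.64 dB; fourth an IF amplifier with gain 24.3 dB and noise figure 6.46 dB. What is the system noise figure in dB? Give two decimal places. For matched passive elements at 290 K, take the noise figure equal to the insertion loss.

6.19 dB

Convert to linear (a loss of L dB is a gain of −L dB): F_i = 10^(NF_i/10), G_i = 10^(G_i,dB/10)
  Stage 1: F_1 = 10^(2.78/10) = 1.897, G_1 = 10^(−2.78/10) = 0.5272
  Stage 2: F_2 = 10^(2.35/10) = 1.718, G_2 = 10^(15.9/10) = 38.90
  Stage 3: F_3 = 10^(7.64/10) = 5.808, G_3 = 10^(−5.99/10) = 0.2518
  Stage 4: F_4 = 10^(6.46/10) = 4.426, G_4 = 10^(24.3/10) = 269.2
Friis cascade:
  F = 1.897 + (1.718 − 1)/0.5272 + (5.808 − 1)/20.51 + (4.426 − 1)/5.164 = 4.156
NF = 10 log₁₀(4.156) = 6.19 dB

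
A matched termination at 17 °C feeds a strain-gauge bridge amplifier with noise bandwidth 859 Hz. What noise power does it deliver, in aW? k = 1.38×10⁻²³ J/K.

3.44 aW

T = 17 °C + 273.15 = 290.15 K
P_n = kTB = 1.38×10⁻²³ × 290.15 × 8.59×10² = 3.44×10⁻¹⁸ W = 3.44 aW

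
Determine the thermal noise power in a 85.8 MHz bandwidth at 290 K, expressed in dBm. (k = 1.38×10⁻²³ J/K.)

P_n = kTB = 1.38×10⁻²³ × 290 × 8.58×10⁷ = 3.43×10⁻¹³ W
In dBm: 10 log₁₀(3.43×10⁻¹³ / 10⁻³) = −94.6 dBm

−94.6 dBm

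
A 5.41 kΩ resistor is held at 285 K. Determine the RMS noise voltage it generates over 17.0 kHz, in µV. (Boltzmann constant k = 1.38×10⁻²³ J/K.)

1.20 µV

V_n = √(4kTRB)
4kTRB = 4 × 1.38×10⁻²³ × 285 × 5.41×10³ × 1.70×10⁴ = 1.45×10⁻¹² V²
V_n = √(1.45×10⁻¹²) = 1.20×10⁻⁶ V = 1.20 µV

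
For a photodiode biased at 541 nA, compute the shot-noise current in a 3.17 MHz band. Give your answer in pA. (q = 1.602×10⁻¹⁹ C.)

I_n = √(2qI·B)
2qI·B = 2 × 1.602×10⁻¹⁹ × 5.41×10⁻⁷ × 3.17×10⁶ = 5.49×10⁻¹⁹ A²
I_n = √(5.49×10⁻¹⁹) = 7.41×10⁻¹⁰ A = 741 pA

741 pA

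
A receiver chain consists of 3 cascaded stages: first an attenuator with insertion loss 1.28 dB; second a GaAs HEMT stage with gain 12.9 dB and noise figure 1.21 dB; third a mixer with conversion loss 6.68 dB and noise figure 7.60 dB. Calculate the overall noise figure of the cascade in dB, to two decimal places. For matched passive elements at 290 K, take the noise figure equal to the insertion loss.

Convert to linear (a loss of L dB is a gain of −L dB): F_i = 10^(NF_i/10), G_i = 10^(G_i,dB/10)
  Stage 1: F_1 = 10^(1.28/10) = 1.343, G_1 = 10^(−1.28/10) = 0.7447
  Stage 2: F_2 = 10^(1.21/10) = 1.321, G_2 = 10^(12.9/10) = 19.50
  Stage 3: F_3 = 10^(7.60/10) = 5.754, G_3 = 10^(−6.68/10) = 0.2148
Friis cascade:
  F = 1.343 + (1.321 − 1)/0.7447 + (5.754 − 1)/14.52 = 2.102
NF = 10 log₁₀(2.102) = 3.23 dB

3.23 dB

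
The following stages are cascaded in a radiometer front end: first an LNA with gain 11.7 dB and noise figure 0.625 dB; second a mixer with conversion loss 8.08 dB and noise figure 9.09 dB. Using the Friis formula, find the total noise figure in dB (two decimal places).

2.14 dB

Convert to linear (a loss of L dB is a gain of −L dB): F_i = 10^(NF_i/10), G_i = 10^(G_i,dB/10)
  Stage 1: F_1 = 10^(0.625/10) = 1.155, G_1 = 10^(11.7/10) = 14.79
  Stage 2: F_2 = 10^(9.09/10) = 8.110, G_2 = 10^(−8.08/10) = 0.1556
Friis cascade:
  F = 1.155 + (8.110 − 1)/14.79 = 1.635
NF = 10 log₁₀(1.635) = 2.14 dB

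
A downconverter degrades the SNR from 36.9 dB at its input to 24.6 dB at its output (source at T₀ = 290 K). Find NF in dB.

12.3 dB

NF (dB) = SNR_in(dB) − SNR_out(dB) when the source is at T₀
NF = 36.9 − 24.6 = 12.3 dB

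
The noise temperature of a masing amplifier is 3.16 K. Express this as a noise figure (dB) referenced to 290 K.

0.047 dB

F = 1 + T_e/T₀ = 1 + 3.16/290 = 1.0109
NF = 10 log₁₀(1.0109) = 0.047 dB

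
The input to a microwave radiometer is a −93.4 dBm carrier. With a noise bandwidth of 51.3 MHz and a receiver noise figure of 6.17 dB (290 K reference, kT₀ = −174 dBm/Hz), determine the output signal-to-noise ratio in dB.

−2.7 dB

Noise floor: N = −174 + 10 log₁₀(B) + NF
10 log₁₀(5.13×10⁷) = 77.1 dB
N = −174 + 77.1 + 6.17 = −90.73 dBm
SNR = P_sig − N = −93.4 − (−90.73) = −2.67 dB → −2.7 dB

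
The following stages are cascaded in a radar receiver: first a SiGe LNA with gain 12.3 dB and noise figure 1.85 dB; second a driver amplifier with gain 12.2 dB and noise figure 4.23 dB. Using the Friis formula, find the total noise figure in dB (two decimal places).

Convert to linear (a loss of L dB is a gain of −L dB): F_i = 10^(NF_i/10), G_i = 10^(G_i,dB/10)
  Stage 1: F_1 = 10^(1.85/10) = 1.531, G_1 = 10^(12.3/10) = 16.98
  Stage 2: F_2 = 10^(4.23/10) = 2.649, G_2 = 10^(12.2/10) = 16.60
Friis cascade:
  F = 1.531 + (2.649 − 1)/16.98 = 1.628
NF = 10 log₁₀(1.628) = 2.12 dB

2.12 dB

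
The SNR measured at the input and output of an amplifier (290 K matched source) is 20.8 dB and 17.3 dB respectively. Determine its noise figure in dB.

NF (dB) = SNR_in(dB) − SNR_out(dB) when the source is at T₀
NF = 20.8 − 17.3 = 3.5 dB

3.5 dB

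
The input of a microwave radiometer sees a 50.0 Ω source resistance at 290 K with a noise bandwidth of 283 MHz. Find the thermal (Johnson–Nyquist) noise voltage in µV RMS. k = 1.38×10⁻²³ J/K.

15.1 µV

V_n = √(4kTRB)
4kTRB = 4 × 1.38×10⁻²³ × 290 × 5.00×10¹ × 2.83×10⁸ = 2.27×10⁻¹⁰ V²
V_n = √(2.27×10⁻¹⁰) = 1.51×10⁻⁵ V = 15.1 µV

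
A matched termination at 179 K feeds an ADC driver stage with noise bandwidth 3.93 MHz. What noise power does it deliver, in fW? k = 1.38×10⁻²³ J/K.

9.71 fW

P_n = kTB = 1.38×10⁻²³ × 179 × 3.93×10⁶ = 9.71×10⁻¹⁵ W = 9.71 fW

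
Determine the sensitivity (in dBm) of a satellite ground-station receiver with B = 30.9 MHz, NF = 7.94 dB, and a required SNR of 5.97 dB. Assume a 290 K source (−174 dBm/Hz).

−85.2 dBm

Sensitivity = −174 + 10 log₁₀(B) + NF + SNR_min
= −174 + 74.9 + 7.94 + 5.97
= −85.19 dBm → −85.2 dBm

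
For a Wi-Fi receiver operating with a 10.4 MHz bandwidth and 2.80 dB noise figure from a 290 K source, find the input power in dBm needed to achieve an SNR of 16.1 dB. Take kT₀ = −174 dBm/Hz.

Sensitivity = −174 + 10 log₁₀(B) + NF + SNR_min
= −174 + 70.17 + 2.80 + 16.1
= −84.93 dBm → −84.9 dBm

−84.9 dBm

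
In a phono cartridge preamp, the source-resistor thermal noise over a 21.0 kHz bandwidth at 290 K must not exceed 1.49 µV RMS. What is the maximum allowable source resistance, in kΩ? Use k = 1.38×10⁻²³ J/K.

6.60 kΩ

Johnson–Nyquist: V_n = √(4kTRB) ⇒ R = V_n² / (4kTB)
4kTB = 4 × 1.38×10⁻²³ × 290 × 2.10×10⁴ = 3.36×10⁻¹⁶
R = (1.49×10⁻⁶)² / 3.36×10⁻¹⁶ = 6.60×10³ Ω = 6.60 kΩ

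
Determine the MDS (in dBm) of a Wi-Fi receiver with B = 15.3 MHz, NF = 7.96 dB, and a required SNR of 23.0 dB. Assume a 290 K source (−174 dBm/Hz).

Sensitivity = −174 + 10 log₁₀(B) + NF + SNR_min
= −174 + 71.85 + 7.96 + 23.0
= −71.19 dBm → −71.2 dBm

−71.2 dBm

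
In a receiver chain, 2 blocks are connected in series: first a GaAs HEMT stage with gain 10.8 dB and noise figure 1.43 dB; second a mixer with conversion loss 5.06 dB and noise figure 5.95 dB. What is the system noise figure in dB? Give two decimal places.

2.13 dB

Convert to linear (a loss of L dB is a gain of −L dB): F_i = 10^(NF_i/10), G_i = 10^(G_i,dB/10)
  Stage 1: F_1 = 10^(1.43/10) = 1.390, G_1 = 10^(10.8/10) = 12.02
  Stage 2: F_2 = 10^(5.95/10) = 3.936, G_2 = 10^(−5.06/10) = 0.3119
Friis cascade:
  F = 1.390 + (3.936 − 1)/12.02 = 1.634
NF = 10 log₁₀(1.634) = 2.13 dB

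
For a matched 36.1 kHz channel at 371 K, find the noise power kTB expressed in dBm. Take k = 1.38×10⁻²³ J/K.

P_n = kTB = 1.38×10⁻²³ × 371 × 3.61×10⁴ = 1.85×10⁻¹⁶ W
In dBm: 10 log₁₀(1.85×10⁻¹⁶ / 10⁻³) = −127.3 dBm

−127.3 dBm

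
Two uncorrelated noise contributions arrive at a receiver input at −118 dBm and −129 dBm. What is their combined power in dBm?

Convert to linear, add, convert back:
P₁ = 1.58×10⁻¹⁵ W, P₂ = 1.26×10⁻¹⁶ W
P_tot = 1.71×10⁻¹⁵ W → 10 log₁₀(P_tot / 10⁻³) = −117.7 dBm

−117.7 dBm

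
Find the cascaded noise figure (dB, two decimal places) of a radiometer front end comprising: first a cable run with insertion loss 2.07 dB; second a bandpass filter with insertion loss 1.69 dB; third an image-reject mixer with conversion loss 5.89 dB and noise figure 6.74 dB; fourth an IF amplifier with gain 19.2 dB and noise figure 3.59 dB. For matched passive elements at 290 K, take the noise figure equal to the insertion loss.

Convert to linear (a loss of L dB is a gain of −L dB): F_i = 10^(NF_i/10), G_i = 10^(G_i,dB/10)
  Stage 1: F_1 = 10^(2.07/10) = 1.611, G_1 = 10^(−2.07/10) = 0.6209
  Stage 2: F_2 = 10^(1.69/10) = 1.476, G_2 = 10^(−1.69/10) = 0.6776
  Stage 3: F_3 = 10^(6.74/10) = 4.721, G_3 = 10^(−5.89/10) = 0.2576
  Stage 4: F_4 = 10^(3.59/10) = 2.286, G_4 = 10^(19.2/10) = 83.18
Friis cascade:
  F = 1.611 + (1.476 − 1)/0.6209 + (4.721 − 1)/0.4207 + (2.286 − 1)/0.1084 = 23.08
NF = 10 log₁₀(23.08) = 13.63 dB

13.63 dB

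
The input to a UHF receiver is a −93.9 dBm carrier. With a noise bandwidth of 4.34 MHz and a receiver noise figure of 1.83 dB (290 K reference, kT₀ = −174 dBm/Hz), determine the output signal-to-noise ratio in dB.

11.9 dB

Noise floor: N = −174 + 10 log₁₀(B) + NF
10 log₁₀(4.34×10⁶) = 66.37 dB
N = −174 + 66.37 + 1.83 = −105.80 dBm
SNR = P_sig − N = −93.9 − (−105.80) = 11.90 dB → 11.9 dB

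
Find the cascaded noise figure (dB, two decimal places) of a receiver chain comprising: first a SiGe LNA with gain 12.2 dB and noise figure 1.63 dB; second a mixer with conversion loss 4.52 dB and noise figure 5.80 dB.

2.11 dB

Convert to linear (a loss of L dB is a gain of −L dB): F_i = 10^(NF_i/10), G_i = 10^(G_i,dB/10)
  Stage 1: F_1 = 10^(1.63/10) = 1.455, G_1 = 10^(12.2/10) = 16.60
  Stage 2: F_2 = 10^(5.80/10) = 3.802, G_2 = 10^(−4.52/10) = 0.3532
Friis cascade:
  F = 1.455 + (3.802 − 1)/16.60 = 1.624
NF = 10 log₁₀(1.624) = 2.11 dB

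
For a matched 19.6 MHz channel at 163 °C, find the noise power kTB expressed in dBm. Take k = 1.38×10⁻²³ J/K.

−99.3 dBm

T = 163 °C + 273.15 = 436.15 K
P_n = kTB = 1.38×10⁻²³ × 436.15 × 1.96×10⁷ = 1.18×10⁻¹³ W
In dBm: 10 log₁₀(1.18×10⁻¹³ / 10⁻³) = −99.3 dBm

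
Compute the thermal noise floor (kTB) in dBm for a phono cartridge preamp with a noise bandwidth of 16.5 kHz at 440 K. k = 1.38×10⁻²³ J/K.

−130.0 dBm

P_n = kTB = 1.38×10⁻²³ × 440 × 1.65×10⁴ = 1.00×10⁻¹⁶ W
In dBm: 10 log₁₀(1.00×10⁻¹⁶ / 10⁻³) = −130.0 dBm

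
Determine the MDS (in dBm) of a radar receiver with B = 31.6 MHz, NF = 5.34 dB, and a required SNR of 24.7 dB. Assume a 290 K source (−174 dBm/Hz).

−69.0 dBm

Sensitivity = −174 + 10 log₁₀(B) + NF + SNR_min
= −174 + 75 + 5.34 + 24.7
= −68.96 dBm → −69.0 dBm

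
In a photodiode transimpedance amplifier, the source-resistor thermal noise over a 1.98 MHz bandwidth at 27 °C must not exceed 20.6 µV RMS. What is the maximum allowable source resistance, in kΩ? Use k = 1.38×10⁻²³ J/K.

T = 27 °C + 273.15 = 300.15 K
Johnson–Nyquist: V_n = √(4kTRB) ⇒ R = V_n² / (4kTB)
4kTB = 4 × 1.38×10⁻²³ × 300.15 × 1.98×10⁶ = 3.28×10⁻¹⁴
R = (2.06×10⁻⁵)² / 3.28×10⁻¹⁴ = 1.29×10⁴ Ω = 12.9 kΩ

12.9 kΩ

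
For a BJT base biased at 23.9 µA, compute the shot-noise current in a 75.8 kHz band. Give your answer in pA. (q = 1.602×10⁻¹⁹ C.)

I_n = √(2qI·B)
2qI·B = 2 × 1.602×10⁻¹⁹ × 2.39×10⁻⁵ × 7.58×10⁴ = 5.80×10⁻¹⁹ A²
I_n = √(5.80×10⁻¹⁹) = 7.62×10⁻¹⁰ A = 762 pA

762 pA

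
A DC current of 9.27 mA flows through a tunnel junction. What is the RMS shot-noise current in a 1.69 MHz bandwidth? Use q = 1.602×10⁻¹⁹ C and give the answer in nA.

I_n = √(2qI·B)
2qI·B = 2 × 1.602×10⁻¹⁹ × 9.27×10⁻³ × 1.69×10⁶ = 5.02×10⁻¹⁵ A²
I_n = √(5.02×10⁻¹⁵) = 7.08×10⁻⁸ A = 70.8 nA

70.8 nA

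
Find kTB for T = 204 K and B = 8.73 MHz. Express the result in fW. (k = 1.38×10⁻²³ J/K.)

P_n = kTB = 1.38×10⁻²³ × 204 × 8.73×10⁶ = 2.46×10⁻¹⁴ W = 24.6 fW

24.6 fW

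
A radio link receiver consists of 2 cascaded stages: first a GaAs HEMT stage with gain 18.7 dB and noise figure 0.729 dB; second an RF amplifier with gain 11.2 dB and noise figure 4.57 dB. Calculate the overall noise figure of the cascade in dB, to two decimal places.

0.82 dB

Convert to linear (a loss of L dB is a gain of −L dB): F_i = 10^(NF_i/10), G_i = 10^(G_i,dB/10)
  Stage 1: F_1 = 10^(0.729/10) = 1.183, G_1 = 10^(18.7/10) = 74.13
  Stage 2: F_2 = 10^(4.57/10) = 2.864, G_2 = 10^(11.2/10) = 13.18
Friis cascade:
  F = 1.183 + (2.864 − 1)/74.13 = 1.208
NF = 10 log₁₀(1.208) = 0.82 dB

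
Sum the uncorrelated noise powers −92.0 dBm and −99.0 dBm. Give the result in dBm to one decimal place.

Convert to linear, add, convert back:
P₁ = 6.31×10⁻¹³ W, P₂ = 1.26×10⁻¹³ W
P_tot = 7.57×10⁻¹³ W → 10 log₁₀(P_tot / 10⁻³) = −91.2 dBm

−91.2 dBm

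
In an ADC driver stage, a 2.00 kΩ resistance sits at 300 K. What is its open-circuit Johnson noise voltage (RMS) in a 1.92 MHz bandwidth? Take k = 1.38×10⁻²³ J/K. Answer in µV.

V_n = √(4kTRB)
4kTRB = 4 × 1.38×10⁻²³ × 300 × 2.00×10³ × 1.92×10⁶ = 6.36×10⁻¹¹ V²
V_n = √(6.36×10⁻¹¹) = 7.97×10⁻⁶ V = 7.97 µV

7.97 µV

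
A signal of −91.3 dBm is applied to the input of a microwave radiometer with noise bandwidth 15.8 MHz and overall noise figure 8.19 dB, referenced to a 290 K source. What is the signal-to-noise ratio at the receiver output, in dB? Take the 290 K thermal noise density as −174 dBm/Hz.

2.5 dB

Noise floor: N = −174 + 10 log₁₀(B) + NF
10 log₁₀(1.58×10⁷) = 71.99 dB
N = −174 + 71.99 + 8.19 = −93.82 dBm
SNR = P_sig − N = −91.3 − (−93.82) = 2.52 dB → 2.5 dB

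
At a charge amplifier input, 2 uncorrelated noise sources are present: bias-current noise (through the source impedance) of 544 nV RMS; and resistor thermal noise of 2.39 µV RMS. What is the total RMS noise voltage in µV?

Uncorrelated sources add in power (mean-square): V_tot = √(ΣV_i²)
V_tot = √[(5.44×10⁻⁷)² + (2.39×10⁻⁶)²] = 2.45×10⁻⁶ V = 2.45 µV

2.45 µV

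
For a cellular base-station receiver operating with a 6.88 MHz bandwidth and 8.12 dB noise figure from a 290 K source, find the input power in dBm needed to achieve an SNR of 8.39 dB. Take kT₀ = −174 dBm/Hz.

−89.1 dBm

Sensitivity = −174 + 10 log₁₀(B) + NF + SNR_min
= −174 + 68.38 + 8.12 + 8.39
= −89.11 dBm → −89.1 dBm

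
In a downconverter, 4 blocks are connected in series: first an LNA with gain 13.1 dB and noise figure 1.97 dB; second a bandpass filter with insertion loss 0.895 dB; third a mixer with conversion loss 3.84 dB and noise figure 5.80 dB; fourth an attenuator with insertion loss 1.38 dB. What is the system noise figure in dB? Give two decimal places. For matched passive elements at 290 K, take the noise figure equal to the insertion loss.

Convert to linear (a loss of L dB is a gain of −L dB): F_i = 10^(NF_i/10), G_i = 10^(G_i,dB/10)
  Stage 1: F_1 = 10^(1.97/10) = 1.574, G_1 = 10^(13.1/10) = 20.42
  Stage 2: F_2 = 10^(0.895/10) = 1.229, G_2 = 10^(−0.895/10) = 0.8138
  Stage 3: F_3 = 10^(5.80/10) = 3.802, G_3 = 10^(−3.84/10) = 0.4130
  Stage 4: F_4 = 10^(1.38/10) = 1.374, G_4 = 10^(−1.38/10) = 0.7278
Friis cascade:
  F = 1.574 + (1.229 − 1)/20.42 + (3.802 − 1)/16.61 + (1.374 − 1)/6.863 = 1.808
NF = 10 log₁₀(1.808) = 2.57 dB

2.57 dB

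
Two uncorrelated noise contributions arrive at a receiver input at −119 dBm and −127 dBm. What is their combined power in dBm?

−118.4 dBm

Convert to linear, add, convert back:
P₁ = 1.26×10⁻¹⁵ W, P₂ = 2.00×10⁻¹⁶ W
P_tot = 1.46×10⁻¹⁵ W → 10 log₁₀(P_tot / 10⁻³) = −118.4 dBm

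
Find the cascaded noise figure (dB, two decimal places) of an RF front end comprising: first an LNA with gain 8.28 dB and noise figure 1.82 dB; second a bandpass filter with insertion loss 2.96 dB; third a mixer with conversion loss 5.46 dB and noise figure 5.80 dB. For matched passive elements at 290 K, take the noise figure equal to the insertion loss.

3.96 dB

Convert to linear (a loss of L dB is a gain of −L dB): F_i = 10^(NF_i/10), G_i = 10^(G_i,dB/10)
  Stage 1: F_1 = 10^(1.82/10) = 1.521, G_1 = 10^(8.28/10) = 6.730
  Stage 2: F_2 = 10^(2.96/10) = 1.977, G_2 = 10^(−2.96/10) = 0.5058
  Stage 3: F_3 = 10^(5.80/10) = 3.802, G_3 = 10^(−5.46/10) = 0.2844
Friis cascade:
  F = 1.521 + (1.977 − 1)/6.730 + (3.802 − 1)/3.404 = 2.489
NF = 10 log₁₀(2.489) = 3.96 dB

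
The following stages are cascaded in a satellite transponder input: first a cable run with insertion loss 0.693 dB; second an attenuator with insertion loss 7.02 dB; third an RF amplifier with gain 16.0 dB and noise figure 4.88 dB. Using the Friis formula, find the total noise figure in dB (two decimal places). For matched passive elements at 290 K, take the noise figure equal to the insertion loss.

Convert to linear (a loss of L dB is a gain of −L dB): F_i = 10^(NF_i/10), G_i = 10^(G_i,dB/10)
  Stage 1: F_1 = 10^(0.693/10) = 1.173, G_1 = 10^(−0.693/10) = 0.8525
  Stage 2: F_2 = 10^(7.02/10) = 5.035, G_2 = 10^(−7.02/10) = 0.1986
  Stage 3: F_3 = 10^(4.88/10) = 3.076, G_3 = 10^(16.0/10) = 39.81
Friis cascade:
  F = 1.173 + (5.035 − 1)/0.8525 + (3.076 − 1)/0.1693 = 18.17
NF = 10 log₁₀(18.17) = 12.59 dB

12.59 dB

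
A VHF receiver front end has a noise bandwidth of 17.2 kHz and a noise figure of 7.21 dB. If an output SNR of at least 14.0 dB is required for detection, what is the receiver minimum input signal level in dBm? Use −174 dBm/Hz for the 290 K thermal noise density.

−110.4 dBm

Sensitivity = −174 + 10 log₁₀(B) + NF + SNR_min
= −174 + 42.36 + 7.21 + 14.0
= −110.43 dBm → −110.4 dBm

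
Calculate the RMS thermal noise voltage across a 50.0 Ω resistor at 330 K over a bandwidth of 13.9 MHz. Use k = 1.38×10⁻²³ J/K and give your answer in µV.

3.56 µV

V_n = √(4kTRB)
4kTRB = 4 × 1.38×10⁻²³ × 330 × 5.00×10¹ × 1.39×10⁷ = 1.27×10⁻¹¹ V²
V_n = √(1.27×10⁻¹¹) = 3.56×10⁻⁶ V = 3.56 µV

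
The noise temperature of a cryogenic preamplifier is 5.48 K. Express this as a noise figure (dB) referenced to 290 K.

0.081 dB

F = 1 + T_e/T₀ = 1 + 5.48/290 = 1.0189
NF = 10 log₁₀(1.0189) = 0.081 dB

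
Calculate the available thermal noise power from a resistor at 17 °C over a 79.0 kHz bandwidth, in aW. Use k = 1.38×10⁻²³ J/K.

316 aW

T = 17 °C + 273.15 = 290.15 K
P_n = kTB = 1.38×10⁻²³ × 290.15 × 7.90×10⁴ = 3.16×10⁻¹⁶ W = 316 aW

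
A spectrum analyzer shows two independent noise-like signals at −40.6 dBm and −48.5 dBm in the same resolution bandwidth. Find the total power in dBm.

Convert to linear, add, convert back:
P₁ = 8.71×10⁻⁸ W, P₂ = 1.41×10⁻⁸ W
P_tot = 1.01×10⁻⁷ W → 10 log₁₀(P_tot / 10⁻³) = −39.9 dBm

−39.9 dBm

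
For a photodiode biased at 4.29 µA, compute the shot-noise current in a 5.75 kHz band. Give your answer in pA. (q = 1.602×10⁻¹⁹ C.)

88.9 pA

I_n = √(2qI·B)
2qI·B = 2 × 1.602×10⁻¹⁹ × 4.29×10⁻⁶ × 5.75×10³ = 7.90×10⁻²¹ A²
I_n = √(7.90×10⁻²¹) = 8.89×10⁻¹¹ A = 88.9 pA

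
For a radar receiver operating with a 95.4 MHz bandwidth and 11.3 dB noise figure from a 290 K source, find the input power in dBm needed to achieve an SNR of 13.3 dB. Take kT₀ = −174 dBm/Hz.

−69.6 dBm

Sensitivity = −174 + 10 log₁₀(B) + NF + SNR_min
= −174 + 79.8 + 11.3 + 13.3
= −69.6 dBm → −69.6 dBm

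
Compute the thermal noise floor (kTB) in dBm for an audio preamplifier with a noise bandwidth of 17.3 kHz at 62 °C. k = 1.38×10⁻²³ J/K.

−131.0 dBm

T = 62 °C + 273.15 = 335.15 K
P_n = kTB = 1.38×10⁻²³ × 335.15 × 1.73×10⁴ = 8.00×10⁻¹⁷ W
In dBm: 10 log₁₀(8.00×10⁻¹⁷ / 10⁻³) = −131.0 dBm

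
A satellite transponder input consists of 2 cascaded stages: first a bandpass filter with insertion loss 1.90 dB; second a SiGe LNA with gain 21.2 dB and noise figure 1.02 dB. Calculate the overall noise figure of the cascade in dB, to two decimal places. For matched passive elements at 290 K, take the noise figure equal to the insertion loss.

Convert to linear (a loss of L dB is a gain of −L dB): F_i = 10^(NF_i/10), G_i = 10^(G_i,dB/10)
  Stage 1: F_1 = 10^(1.90/10) = 1.549, G_1 = 10^(−1.90/10) = 0.6457
  Stage 2: F_2 = 10^(1.02/10) = 1.265, G_2 = 10^(21.2/10) = 131.8
Friis cascade:
  F = 1.549 + (1.265 − 1)/0.6457 = 1.959
NF = 10 log₁₀(1.959) = 2.92 dB

2.92 dB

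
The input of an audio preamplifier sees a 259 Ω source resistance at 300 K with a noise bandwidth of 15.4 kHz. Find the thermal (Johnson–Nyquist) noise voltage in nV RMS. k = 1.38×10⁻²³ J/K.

257 nV

V_n = √(4kTRB)
4kTRB = 4 × 1.38×10⁻²³ × 300 × 2.59×10² × 1.54×10⁴ = 6.61×10⁻¹⁴ V²
V_n = √(6.61×10⁻¹⁴) = 2.57×10⁻⁷ V = 257 nV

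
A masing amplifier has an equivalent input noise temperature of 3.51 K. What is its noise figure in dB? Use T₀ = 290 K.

0.052 dB

F = 1 + T_e/T₀ = 1 + 3.51/290 = 1.0121
NF = 10 log₁₀(1.0121) = 0.052 dB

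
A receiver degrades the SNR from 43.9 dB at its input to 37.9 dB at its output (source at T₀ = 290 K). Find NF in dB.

6.0 dB

NF (dB) = SNR_in(dB) − SNR_out(dB) when the source is at T₀
NF = 43.9 − 37.9 = 6.0 dB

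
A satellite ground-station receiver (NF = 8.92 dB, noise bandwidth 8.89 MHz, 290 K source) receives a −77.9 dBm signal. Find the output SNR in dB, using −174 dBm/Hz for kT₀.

Noise floor: N = −174 + 10 log₁₀(B) + NF
10 log₁₀(8.89×10⁶) = 69.49 dB
N = −174 + 69.49 + 8.92 = −95.59 dBm
SNR = P_sig − N = −77.9 − (−95.59) = 17.69 dB → 17.7 dB

17.7 dB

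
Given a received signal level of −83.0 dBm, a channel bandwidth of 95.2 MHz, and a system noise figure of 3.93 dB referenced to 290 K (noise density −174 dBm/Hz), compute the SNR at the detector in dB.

7.3 dB

Noise floor: N = −174 + 10 log₁₀(B) + NF
10 log₁₀(9.52×10⁷) = 79.79 dB
N = −174 + 79.79 + 3.93 = −90.28 dBm
SNR = P_sig − N = −83.0 − (−90.28) = 7.28 dB → 7.3 dB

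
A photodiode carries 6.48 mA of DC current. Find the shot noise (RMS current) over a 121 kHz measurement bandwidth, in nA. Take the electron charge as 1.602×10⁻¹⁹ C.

15.8 nA

I_n = √(2qI·B)
2qI·B = 2 × 1.602×10⁻¹⁹ × 6.48×10⁻³ × 1.21×10⁵ = 2.51×10⁻¹⁶ A²
I_n = √(2.51×10⁻¹⁶) = 1.58×10⁻⁸ A = 15.8 nA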